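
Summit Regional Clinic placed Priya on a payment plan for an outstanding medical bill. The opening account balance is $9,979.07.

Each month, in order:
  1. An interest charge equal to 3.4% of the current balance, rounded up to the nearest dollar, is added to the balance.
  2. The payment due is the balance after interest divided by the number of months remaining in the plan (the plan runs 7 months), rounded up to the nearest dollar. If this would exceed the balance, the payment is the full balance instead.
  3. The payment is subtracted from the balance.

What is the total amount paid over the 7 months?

Month 1: opening $9,979.07; interest $340.00 → $10,319.07; payment $1,475.00; balance $8,844.07
Month 2: opening $8,844.07; interest $301.00 → $9,145.07; payment $1,525.00; balance $7,620.07
Month 3: opening $7,620.07; interest $260.00 → $7,880.07; payment $1,577.00; balance $6,303.07
Month 4: opening $6,303.07; interest $215.00 → $6,518.07; payment $1,630.00; balance $4,888.07
Month 5: opening $4,888.07; interest $167.00 → $5,055.07; payment $1,686.00; balance $3,369.07
Month 6: opening $3,369.07; interest $115.00 → $3,484.07; payment $1,743.00; balance $1,741.07
Month 7: opening $1,741.07; interest $60.00 → $1,801.07; payment $1,801.07; balance $0.00
Total paid: $11,437.07

$11,437.07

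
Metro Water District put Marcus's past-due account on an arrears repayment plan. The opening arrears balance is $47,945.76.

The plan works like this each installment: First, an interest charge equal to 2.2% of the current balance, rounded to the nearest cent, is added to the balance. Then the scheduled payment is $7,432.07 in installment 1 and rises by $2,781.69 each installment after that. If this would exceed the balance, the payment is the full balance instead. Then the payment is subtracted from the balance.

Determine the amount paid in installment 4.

$15,777.14

Installment 1: opening $47,945.76; interest $1,054.81 → $49,000.57; payment $7,432.07; balance $41,568.50
Installment 2: opening $41,568.50; interest $914.51 → $42,483.01; payment $10,213.76; balance $32,269.25
Installment 3: opening $32,269.25; interest $709.92 → $32,979.17; payment $12,995.45; balance $19,983.72
Installment 4: opening $19,983.72; interest $439.64 → $20,423.36; payment $15,777.14; balance $4,646.22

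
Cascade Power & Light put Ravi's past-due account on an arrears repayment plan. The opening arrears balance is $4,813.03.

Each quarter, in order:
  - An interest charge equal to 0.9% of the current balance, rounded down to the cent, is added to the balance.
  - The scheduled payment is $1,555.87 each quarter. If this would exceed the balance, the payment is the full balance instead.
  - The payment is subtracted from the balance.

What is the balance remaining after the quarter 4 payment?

$0.00

Quarter 1: $4,813.03 +$43.31 interest = $4,856.34; pay $1,555.87 → $3,300.47
Quarter 2: $3,300.47 +$29.70 interest = $3,330.17; pay $1,555.87 → $1,774.30
Quarter 3: $1,774.30 +$15.96 interest = $1,790.26; pay $1,555.87 → $234.39
Quarter 4: $234.39 +$2.10 interest = $236.49; pay $236.49 → $0.00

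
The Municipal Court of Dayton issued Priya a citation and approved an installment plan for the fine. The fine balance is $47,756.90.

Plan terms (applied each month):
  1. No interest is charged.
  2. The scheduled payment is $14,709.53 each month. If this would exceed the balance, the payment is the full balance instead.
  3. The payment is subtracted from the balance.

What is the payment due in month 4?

# | Opening | Payment | End bal
1 | $47,756.90 | $14,709.53 | $33,047.37
2 | $33,047.37 | $14,709.53 | $18,337.84
3 | $18,337.84 | $14,709.53 | $3,628.31
4 | $3,628.31 | $3,628.31 | $0.00

$3,628.31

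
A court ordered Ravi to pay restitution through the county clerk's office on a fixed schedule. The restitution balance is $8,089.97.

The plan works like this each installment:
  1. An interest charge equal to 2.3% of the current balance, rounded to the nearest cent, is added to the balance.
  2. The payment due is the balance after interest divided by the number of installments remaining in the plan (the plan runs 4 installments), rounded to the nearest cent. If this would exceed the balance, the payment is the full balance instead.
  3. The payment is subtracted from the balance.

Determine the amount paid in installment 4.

$2,215.07

# | Opening | Interest | Payment | End bal
1 | $8,089.97 | $186.07 | $2,069.01 | $6,207.03
2 | $6,207.03 | $142.76 | $2,116.60 | $4,233.19
3 | $4,233.19 | $97.36 | $2,165.28 | $2,165.27
4 | $2,165.27 | $49.80 | $2,215.07 | $0.00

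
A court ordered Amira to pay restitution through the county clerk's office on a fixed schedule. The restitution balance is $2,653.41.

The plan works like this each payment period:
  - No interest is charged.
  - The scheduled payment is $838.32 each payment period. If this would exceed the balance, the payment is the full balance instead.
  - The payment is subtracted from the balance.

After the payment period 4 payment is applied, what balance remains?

$0.00

Payment period 1: opening $2,653.41; payment $838.32; balance $1,815.09
Payment period 2: opening $1,815.09; payment $838.32; balance $976.77
Payment period 3: opening $976.77; payment $838.32; balance $138.45
Payment period 4: opening $138.45; payment $138.45; balance $0.00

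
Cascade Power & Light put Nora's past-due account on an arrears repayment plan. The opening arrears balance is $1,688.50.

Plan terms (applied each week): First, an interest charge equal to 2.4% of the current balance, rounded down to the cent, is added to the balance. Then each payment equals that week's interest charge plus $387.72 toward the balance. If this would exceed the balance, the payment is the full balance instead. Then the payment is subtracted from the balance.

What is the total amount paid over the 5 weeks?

$1,798.04

Week 1: opening $1,688.50; interest $40.52 → $1,729.02; payment $428.24; balance $1,300.78
Week 2: opening $1,300.78; interest $31.21 → $1,331.99; payment $418.93; balance $913.06
Week 3: opening $913.06; interest $21.91 → $934.97; payment $409.63; balance $525.34
Week 4: opening $525.34; interest $12.60 → $537.94; payment $400.32; balance $137.62
Week 5: opening $137.62; interest $3.30 → $140.92; payment $140.92; balance $0.00
Total paid: $1,798.04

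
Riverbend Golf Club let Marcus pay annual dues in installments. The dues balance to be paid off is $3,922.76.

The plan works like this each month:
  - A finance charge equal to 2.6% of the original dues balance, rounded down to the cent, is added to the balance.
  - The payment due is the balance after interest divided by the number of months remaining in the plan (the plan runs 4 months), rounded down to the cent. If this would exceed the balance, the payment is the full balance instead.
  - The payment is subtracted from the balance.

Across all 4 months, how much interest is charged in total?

# | Opening | Interest | Payment | End bal
1 | $3,922.76 | $101.99 | $1,006.18 | $3,018.57
2 | $3,018.57 | $101.99 | $1,040.18 | $2,080.38
3 | $2,080.38 | $101.99 | $1,091.18 | $1,091.19
4 | $1,091.19 | $101.99 | $1,193.18 | $0.00
Total interest: $101.99 + $101.99 + $101.99 + $101.99 = $407.96

$407.96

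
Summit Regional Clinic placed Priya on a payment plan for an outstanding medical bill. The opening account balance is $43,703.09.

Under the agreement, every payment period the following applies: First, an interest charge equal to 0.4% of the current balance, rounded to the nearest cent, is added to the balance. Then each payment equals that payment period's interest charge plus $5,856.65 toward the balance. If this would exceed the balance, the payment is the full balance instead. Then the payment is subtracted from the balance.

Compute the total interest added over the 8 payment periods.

# | Opening | Interest | Payment | End bal
1 | $43,703.09 | $174.81 | $6,031.46 | $37,846.44
2 | $37,846.44 | $151.39 | $6,008.04 | $31,989.79
3 | $31,989.79 | $127.96 | $5,984.61 | $26,133.14
4 | $26,133.14 | $104.53 | $5,961.18 | $20,276.49
5 | $20,276.49 | $81.11 | $5,937.76 | $14,419.84
6 | $14,419.84 | $57.68 | $5,914.33 | $8,563.19
7 | $8,563.19 | $34.25 | $5,890.90 | $2,706.54
8 | $2,706.54 | $10.83 | $2,717.37 | $0.00
Total interest: $174.81 + $151.39 + $127.96 + $104.53 + $81.11 + $57.68 + $34.25 + $10.83 = $742.56

$742.56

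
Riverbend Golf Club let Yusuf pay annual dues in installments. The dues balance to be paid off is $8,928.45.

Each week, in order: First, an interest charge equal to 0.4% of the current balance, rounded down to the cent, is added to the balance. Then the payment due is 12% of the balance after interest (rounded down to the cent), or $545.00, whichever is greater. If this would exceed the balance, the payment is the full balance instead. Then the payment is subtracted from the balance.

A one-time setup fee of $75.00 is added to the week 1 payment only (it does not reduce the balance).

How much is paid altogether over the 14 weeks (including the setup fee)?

$9,240.43

Week 1: opening $8,928.45; interest $35.71 → $8,964.16; payment $1,075.69 (+ $75.00 fee); balance $7,888.47
Week 2: opening $7,888.47; interest $31.55 → $7,920.02; payment $950.40; balance $6,969.62
Week 3: opening $6,969.62; interest $27.87 → $6,997.49; payment $839.69; balance $6,157.80
Week 4: opening $6,157.80; interest $24.63 → $6,182.43; payment $741.89; balance $5,440.54
Week 5: opening $5,440.54; interest $21.76 → $5,462.30; payment $655.47; balance $4,806.83
Week 6: opening $4,806.83; interest $19.22 → $4,826.05; payment $579.12; balance $4,246.93
Week 7: opening $4,246.93; interest $16.98 → $4,263.91; payment $545.00; balance $3,718.91
Week 8: opening $3,718.91; interest $14.87 → $3,733.78; payment $545.00; balance $3,188.78
Week 9: opening $3,188.78; interest $12.75 → $3,201.53; payment $545.00; balance $2,656.53
Week 10: opening $2,656.53; interest $10.62 → $2,667.15; payment $545.00; balance $2,122.15
Week 11: opening $2,122.15; interest $8.48 → $2,130.63; payment $545.00; balance $1,585.63
Week 12: opening $1,585.63; interest $6.34 → $1,591.97; payment $545.00; balance $1,046.97
Week 13: opening $1,046.97; interest $4.18 → $1,051.15; payment $545.00; balance $506.15
Week 14: opening $506.15; interest $2.02 → $508.17; payment $508.17; balance $0.00
Total paid: $9,240.43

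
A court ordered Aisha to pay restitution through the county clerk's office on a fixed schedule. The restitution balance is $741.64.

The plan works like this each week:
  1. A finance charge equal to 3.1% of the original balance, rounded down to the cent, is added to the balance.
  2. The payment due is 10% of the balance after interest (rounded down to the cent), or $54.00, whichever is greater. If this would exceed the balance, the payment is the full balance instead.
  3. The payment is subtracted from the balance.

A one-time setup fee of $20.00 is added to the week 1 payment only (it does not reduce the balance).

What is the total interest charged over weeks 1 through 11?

$252.89

Week 1: opening $741.64; interest $22.99 → $764.63; payment $76.46 (+ $20.00 fee); balance $688.17
Week 2: opening $688.17; interest $22.99 → $711.16; payment $71.11; balance $640.05
Week 3: opening $640.05; interest $22.99 → $663.04; payment $66.30; balance $596.74
Week 4: opening $596.74; interest $22.99 → $619.73; payment $61.97; balance $557.76
Week 5: opening $557.76; interest $22.99 → $580.75; payment $58.07; balance $522.68
Week 6: opening $522.68; interest $22.99 → $545.67; payment $54.56; balance $491.11
Week 7: opening $491.11; interest $22.99 → $514.10; payment $54.00; balance $460.10
Week 8: opening $460.10; interest $22.99 → $483.09; payment $54.00; balance $429.09
Week 9: opening $429.09; interest $22.99 → $452.08; payment $54.00; balance $398.08
Week 10: opening $398.08; interest $22.99 → $421.07; payment $54.00; balance $367.07
Week 11: opening $367.07; interest $22.99 → $390.06; payment $54.00; balance $336.06
Total interest: $22.99 + $22.99 + $22.99 + $22.99 + $22.99 + $22.99 + $22.99 + $22.99 + $22.99 + $22.99 + $22.99 = $252.89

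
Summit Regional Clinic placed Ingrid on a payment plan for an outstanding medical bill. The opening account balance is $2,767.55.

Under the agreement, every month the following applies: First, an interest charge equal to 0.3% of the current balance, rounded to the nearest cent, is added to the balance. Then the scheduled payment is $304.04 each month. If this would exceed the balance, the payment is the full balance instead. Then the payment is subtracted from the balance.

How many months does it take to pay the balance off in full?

# | Opening | Interest | Payment | End bal
1 | $2,767.55 | $8.30 | $304.04 | $2,471.81
2 | $2,471.81 | $7.42 | $304.04 | $2,175.19
3 | $2,175.19 | $6.53 | $304.04 | $1,877.68
4 | $1,877.68 | $5.63 | $304.04 | $1,579.27
5 | $1,579.27 | $4.74 | $304.04 | $1,279.97
6 | $1,279.97 | $3.84 | $304.04 | $979.77
7 | $979.77 | $2.94 | $304.04 | $678.67
8 | $678.67 | $2.04 | $304.04 | $376.67
9 | $376.67 | $1.13 | $304.04 | $73.76
10 | $73.76 | $0.22 | $73.98 | $0.00
Balance reaches $0.00 in month 10.

10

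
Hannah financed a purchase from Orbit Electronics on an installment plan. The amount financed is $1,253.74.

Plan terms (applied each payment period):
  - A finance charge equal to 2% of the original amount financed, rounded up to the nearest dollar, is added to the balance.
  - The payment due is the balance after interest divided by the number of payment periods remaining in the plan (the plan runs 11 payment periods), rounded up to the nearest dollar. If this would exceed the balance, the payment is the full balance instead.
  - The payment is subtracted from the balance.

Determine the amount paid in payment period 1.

$117.00

Payment period 1: opening $1,253.74; interest $26.00 → $1,279.74; payment $117.00; balance $1,162.74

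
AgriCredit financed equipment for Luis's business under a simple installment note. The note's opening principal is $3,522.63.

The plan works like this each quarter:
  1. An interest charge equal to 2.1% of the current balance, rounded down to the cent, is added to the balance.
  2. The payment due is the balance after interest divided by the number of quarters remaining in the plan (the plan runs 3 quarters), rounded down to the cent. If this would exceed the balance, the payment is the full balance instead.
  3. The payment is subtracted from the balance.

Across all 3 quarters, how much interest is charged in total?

# | Opening | Interest | Payment | End bal
1 | $3,522.63 | $73.97 | $1,198.86 | $2,397.74
2 | $2,397.74 | $50.35 | $1,224.04 | $1,224.05
3 | $1,224.05 | $25.70 | $1,249.75 | $0.00
Total interest: $73.97 + $50.35 + $25.70 = $150.02

$150.02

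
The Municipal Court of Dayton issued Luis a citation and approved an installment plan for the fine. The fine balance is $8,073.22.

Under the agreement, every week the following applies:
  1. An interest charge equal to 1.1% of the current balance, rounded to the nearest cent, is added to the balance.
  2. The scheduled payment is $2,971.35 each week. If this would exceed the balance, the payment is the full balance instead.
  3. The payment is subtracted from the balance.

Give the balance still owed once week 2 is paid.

Week 1: $8,073.22 +$88.81 interest = $8,162.03; pay $2,971.35 → $5,190.68
Week 2: $5,190.68 +$57.10 interest = $5,247.78; pay $2,971.35 → $2,276.43

$2,276.43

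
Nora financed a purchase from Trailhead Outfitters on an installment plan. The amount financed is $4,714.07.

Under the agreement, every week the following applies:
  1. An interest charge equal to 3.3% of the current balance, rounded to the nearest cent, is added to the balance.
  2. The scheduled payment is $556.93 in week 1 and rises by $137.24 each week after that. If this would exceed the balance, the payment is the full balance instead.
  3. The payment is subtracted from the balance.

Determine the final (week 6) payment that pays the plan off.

$1,189.92

Week 1: opening $4,714.07; interest $155.56 → $4,869.63; payment $556.93; balance $4,312.70
Week 2: opening $4,312.70; interest $142.32 → $4,455.02; payment $694.17; balance $3,760.85
Week 3: opening $3,760.85; interest $124.11 → $3,884.96; payment $831.41; balance $3,053.55
Week 4: opening $3,053.55; interest $100.77 → $3,154.32; payment $968.65; balance $2,185.67
Week 5: opening $2,185.67; interest $72.13 → $2,257.80; payment $1,105.89; balance $1,151.91
Week 6: opening $1,151.91; interest $38.01 → $1,189.92; payment $1,189.92; balance $0.00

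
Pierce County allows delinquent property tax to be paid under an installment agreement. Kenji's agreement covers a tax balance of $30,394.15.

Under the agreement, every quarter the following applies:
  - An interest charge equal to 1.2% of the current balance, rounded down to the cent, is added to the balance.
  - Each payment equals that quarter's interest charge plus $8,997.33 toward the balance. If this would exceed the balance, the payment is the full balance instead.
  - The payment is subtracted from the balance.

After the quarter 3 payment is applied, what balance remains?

# | Opening | Interest | Payment | End bal
1 | $30,394.15 | $364.72 | $9,362.05 | $21,396.82
2 | $21,396.82 | $256.76 | $9,254.09 | $12,399.49
3 | $12,399.49 | $148.79 | $9,146.12 | $3,402.16

$3,402.16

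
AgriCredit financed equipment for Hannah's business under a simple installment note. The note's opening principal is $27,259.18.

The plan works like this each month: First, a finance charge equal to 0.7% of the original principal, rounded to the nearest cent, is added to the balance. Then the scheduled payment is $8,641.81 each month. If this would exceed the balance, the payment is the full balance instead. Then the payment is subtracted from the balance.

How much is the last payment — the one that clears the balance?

Month 1: $27,259.18 +$190.81 interest = $27,449.99; pay $8,641.81 → $18,808.18
Month 2: $18,808.18 +$190.81 interest = $18,998.99; pay $8,641.81 → $10,357.18
Month 3: $10,357.18 +$190.81 interest = $10,547.99; pay $8,641.81 → $1,906.18
Month 4: $1,906.18 +$190.81 interest = $2,096.99; pay $2,096.99 → $0.00

$2,096.99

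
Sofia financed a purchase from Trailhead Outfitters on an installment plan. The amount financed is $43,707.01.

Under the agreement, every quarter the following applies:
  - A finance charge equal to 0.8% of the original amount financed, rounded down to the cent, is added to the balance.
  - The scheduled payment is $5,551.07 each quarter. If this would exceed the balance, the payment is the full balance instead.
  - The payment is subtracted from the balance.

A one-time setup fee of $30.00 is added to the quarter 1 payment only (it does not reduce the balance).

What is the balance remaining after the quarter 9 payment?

$0.00

Quarter 1: $43,707.01 +$349.65 interest = $44,056.66; pay $5,551.07 (+ $30.00 fee) → $38,505.59
Quarter 2: $38,505.59 +$349.65 interest = $38,855.24; pay $5,551.07 → $33,304.17
Quarter 3: $33,304.17 +$349.65 interest = $33,653.82; pay $5,551.07 → $28,102.75
Quarter 4: $28,102.75 +$349.65 interest = $28,452.40; pay $5,551.07 → $22,901.33
Quarter 5: $22,901.33 +$349.65 interest = $23,250.98; pay $5,551.07 → $17,699.91
Quarter 6: $17,699.91 +$349.65 interest = $18,049.56; pay $5,551.07 → $12,498.49
Quarter 7: $12,498.49 +$349.65 interest = $12,848.14; pay $5,551.07 → $7,297.07
Quarter 8: $7,297.07 +$349.65 interest = $7,646.72; pay $5,551.07 → $2,095.65
Quarter 9: $2,095.65 +$349.65 interest = $2,445.30; pay $2,445.30 → $0.00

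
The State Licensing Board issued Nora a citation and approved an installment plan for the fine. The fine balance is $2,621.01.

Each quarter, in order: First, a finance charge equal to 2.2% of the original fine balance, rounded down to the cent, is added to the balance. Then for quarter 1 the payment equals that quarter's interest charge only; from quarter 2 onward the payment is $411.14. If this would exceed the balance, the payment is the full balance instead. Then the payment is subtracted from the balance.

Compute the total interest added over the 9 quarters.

$518.94

Quarter 1: $2,621.01 +$57.66 interest = $2,678.67; pay $57.66 → $2,621.01
Quarter 2: $2,621.01 +$57.66 interest = $2,678.67; pay $411.14 → $2,267.53
Quarter 3: $2,267.53 +$57.66 interest = $2,325.19; pay $411.14 → $1,914.05
Quarter 4: $1,914.05 +$57.66 interest = $1,971.71; pay $411.14 → $1,560.57
Quarter 5: $1,560.57 +$57.66 interest = $1,618.23; pay $411.14 → $1,207.09
Quarter 6: $1,207.09 +$57.66 interest = $1,264.75; pay $411.14 → $853.61
Quarter 7: $853.61 +$57.66 interest = $911.27; pay $411.14 → $500.13
Quarter 8: $500.13 +$57.66 interest = $557.79; pay $411.14 → $146.65
Quarter 9: $146.65 +$57.66 interest = $204.31; pay $204.31 → $0.00
Total interest: $57.66 + $57.66 + $57.66 + $57.66 + $57.66 + $57.66 + $57.66 + $57.66 + $57.66 = $518.94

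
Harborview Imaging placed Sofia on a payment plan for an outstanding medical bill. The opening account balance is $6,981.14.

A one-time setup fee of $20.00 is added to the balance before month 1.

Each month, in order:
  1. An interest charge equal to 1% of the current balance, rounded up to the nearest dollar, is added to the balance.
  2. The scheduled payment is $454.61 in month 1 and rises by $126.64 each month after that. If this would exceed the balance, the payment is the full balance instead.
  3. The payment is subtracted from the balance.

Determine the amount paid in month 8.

$1,341.09

Month 1: $7,001.14 +$71.00 interest = $7,072.14; pay $454.61 → $6,617.53
Month 2: $6,617.53 +$67.00 interest = $6,684.53; pay $581.25 → $6,103.28
Month 3: $6,103.28 +$62.00 interest = $6,165.28; pay $707.89 → $5,457.39
Month 4: $5,457.39 +$55.00 interest = $5,512.39; pay $834.53 → $4,677.86
Month 5: $4,677.86 +$47.00 interest = $4,724.86; pay $961.17 → $3,763.69
Month 6: $3,763.69 +$38.00 interest = $3,801.69; pay $1,087.81 → $2,713.88
Month 7: $2,713.88 +$28.00 interest = $2,741.88; pay $1,214.45 → $1,527.43
Month 8: $1,527.43 +$16.00 interest = $1,543.43; pay $1,341.09 → $202.34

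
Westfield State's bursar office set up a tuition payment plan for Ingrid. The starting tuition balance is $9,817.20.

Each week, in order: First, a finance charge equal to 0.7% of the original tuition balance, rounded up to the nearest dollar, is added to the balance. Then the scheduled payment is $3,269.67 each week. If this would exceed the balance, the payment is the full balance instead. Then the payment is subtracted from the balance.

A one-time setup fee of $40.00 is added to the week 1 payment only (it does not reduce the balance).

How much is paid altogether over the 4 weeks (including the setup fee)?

$10,133.20

# | Opening | Interest | Payment | Fee | End bal
1 | $9,817.20 | $69.00 | $3,269.67 | $40.00 | $6,616.53
2 | $6,616.53 | $69.00 | $3,269.67 | — | $3,415.86
3 | $3,415.86 | $69.00 | $3,269.67 | — | $215.19
4 | $215.19 | $69.00 | $284.19 | — | $0.00
Total paid: $10,133.20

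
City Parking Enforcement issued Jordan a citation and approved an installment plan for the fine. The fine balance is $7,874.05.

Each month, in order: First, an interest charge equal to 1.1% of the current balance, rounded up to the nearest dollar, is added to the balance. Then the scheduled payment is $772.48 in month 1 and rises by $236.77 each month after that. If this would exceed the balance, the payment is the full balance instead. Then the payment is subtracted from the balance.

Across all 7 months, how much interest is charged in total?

$356.00

Month 1: opening $7,874.05; interest $87.00 → $7,961.05; payment $772.48; balance $7,188.57
Month 2: opening $7,188.57; interest $80.00 → $7,268.57; payment $1,009.25; balance $6,259.32
Month 3: opening $6,259.32; interest $69.00 → $6,328.32; payment $1,246.02; balance $5,082.30
Month 4: opening $5,082.30; interest $56.00 → $5,138.30; payment $1,482.79; balance $3,655.51
Month 5: opening $3,655.51; interest $41.00 → $3,696.51; payment $1,719.56; balance $1,976.95
Month 6: opening $1,976.95; interest $22.00 → $1,998.95; payment $1,956.33; balance $42.62
Month 7: opening $42.62; interest $1.00 → $43.62; payment $43.62; balance $0.00
Total interest: $87.00 + $80.00 + $69.00 + $56.00 + $41.00 + $22.00 + $1.00 = $356.00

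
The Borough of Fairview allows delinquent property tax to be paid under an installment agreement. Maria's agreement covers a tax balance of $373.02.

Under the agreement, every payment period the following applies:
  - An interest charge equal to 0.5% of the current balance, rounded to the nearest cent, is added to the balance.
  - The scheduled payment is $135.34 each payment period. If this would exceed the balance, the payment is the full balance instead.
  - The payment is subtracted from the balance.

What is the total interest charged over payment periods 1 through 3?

# | Opening | Interest | Payment | End bal
1 | $373.02 | $1.87 | $135.34 | $239.55
2 | $239.55 | $1.20 | $135.34 | $105.41
3 | $105.41 | $0.53 | $105.94 | $0.00
Total interest: $1.87 + $1.20 + $0.53 = $3.60

$3.60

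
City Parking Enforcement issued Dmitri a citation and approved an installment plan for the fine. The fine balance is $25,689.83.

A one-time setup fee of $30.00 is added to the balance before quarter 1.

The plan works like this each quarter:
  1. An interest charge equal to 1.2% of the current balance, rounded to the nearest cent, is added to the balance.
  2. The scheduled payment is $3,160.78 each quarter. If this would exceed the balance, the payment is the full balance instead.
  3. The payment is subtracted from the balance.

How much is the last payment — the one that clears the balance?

$1,944.07

Quarter 1: $25,719.83 +$308.64 interest = $26,028.47; pay $3,160.78 → $22,867.69
Quarter 2: $22,867.69 +$274.41 interest = $23,142.10; pay $3,160.78 → $19,981.32
Quarter 3: $19,981.32 +$239.78 interest = $20,221.10; pay $3,160.78 → $17,060.32
Quarter 4: $17,060.32 +$204.72 interest = $17,265.04; pay $3,160.78 → $14,104.26
Quarter 5: $14,104.26 +$169.25 interest = $14,273.51; pay $3,160.78 → $11,112.73
Quarter 6: $11,112.73 +$133.35 interest = $11,246.08; pay $3,160.78 → $8,085.30
Quarter 7: $8,085.30 +$97.02 interest = $8,182.32; pay $3,160.78 → $5,021.54
Quarter 8: $5,021.54 +$60.26 interest = $5,081.80; pay $3,160.78 → $1,921.02
Quarter 9: $1,921.02 +$23.05 interest = $1,944.07; pay $1,944.07 → $0.00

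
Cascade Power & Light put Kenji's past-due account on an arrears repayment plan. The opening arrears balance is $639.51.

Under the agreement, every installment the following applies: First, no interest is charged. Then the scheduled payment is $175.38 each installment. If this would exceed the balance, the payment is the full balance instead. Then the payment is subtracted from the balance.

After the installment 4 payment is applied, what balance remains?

$0.00

# | Opening | Payment | End bal
1 | $639.51 | $175.38 | $464.13
2 | $464.13 | $175.38 | $288.75
3 | $288.75 | $175.38 | $113.37
4 | $113.37 | $113.37 | $0.00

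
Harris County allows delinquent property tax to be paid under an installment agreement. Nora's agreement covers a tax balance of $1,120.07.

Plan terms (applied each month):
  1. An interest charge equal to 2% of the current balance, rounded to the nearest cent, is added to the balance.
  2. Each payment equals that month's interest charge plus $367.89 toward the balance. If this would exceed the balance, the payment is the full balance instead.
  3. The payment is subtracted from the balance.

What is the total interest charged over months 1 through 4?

# | Opening | Interest | Payment | End bal
1 | $1,120.07 | $22.40 | $390.29 | $752.18
2 | $752.18 | $15.04 | $382.93 | $384.29
3 | $384.29 | $7.69 | $375.58 | $16.40
4 | $16.40 | $0.33 | $16.73 | $0.00
Total interest: $22.40 + $15.04 + $7.69 + $0.33 = $45.46

$45.46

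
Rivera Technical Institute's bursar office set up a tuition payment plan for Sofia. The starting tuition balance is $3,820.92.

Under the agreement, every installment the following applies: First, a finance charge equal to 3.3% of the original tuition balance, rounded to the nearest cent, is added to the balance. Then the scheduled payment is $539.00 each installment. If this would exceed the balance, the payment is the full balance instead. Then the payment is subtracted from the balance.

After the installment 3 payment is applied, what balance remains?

Installment 1: opening $3,820.92; interest $126.09 → $3,947.01; payment $539.00; balance $3,408.01
Installment 2: opening $3,408.01; interest $126.09 → $3,534.10; payment $539.00; balance $2,995.10
Installment 3: opening $2,995.10; interest $126.09 → $3,121.19; payment $539.00; balance $2,582.19

$2,582.19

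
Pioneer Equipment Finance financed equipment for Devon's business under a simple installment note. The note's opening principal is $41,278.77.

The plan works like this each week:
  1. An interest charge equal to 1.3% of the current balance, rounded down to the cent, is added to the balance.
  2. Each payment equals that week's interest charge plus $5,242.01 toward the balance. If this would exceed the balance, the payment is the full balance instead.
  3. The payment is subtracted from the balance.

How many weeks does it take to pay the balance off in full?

8

Week 1: opening $41,278.77; interest $536.62 → $41,815.39; payment $5,778.63; balance $36,036.76
Week 2: opening $36,036.76; interest $468.47 → $36,505.23; payment $5,710.48; balance $30,794.75
Week 3: opening $30,794.75; interest $400.33 → $31,195.08; payment $5,642.34; balance $25,552.74
Week 4: opening $25,552.74; interest $332.18 → $25,884.92; payment $5,574.19; balance $20,310.73
Week 5: opening $20,310.73; interest $264.03 → $20,574.76; payment $5,506.04; balance $15,068.72
Week 6: opening $15,068.72; interest $195.89 → $15,264.61; payment $5,437.90; balance $9,826.71
Week 7: opening $9,826.71; interest $127.74 → $9,954.45; payment $5,369.75; balance $4,584.70
Week 8: opening $4,584.70; interest $59.60 → $4,644.30; payment $4,644.30; balance $0.00
Balance reaches $0.00 in week 8.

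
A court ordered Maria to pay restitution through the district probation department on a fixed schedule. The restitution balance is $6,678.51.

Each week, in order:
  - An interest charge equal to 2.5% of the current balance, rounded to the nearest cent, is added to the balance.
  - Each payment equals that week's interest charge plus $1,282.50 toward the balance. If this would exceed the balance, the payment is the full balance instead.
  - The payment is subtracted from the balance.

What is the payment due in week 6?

$272.66

Week 1: $6,678.51 +$166.96 interest = $6,845.47; pay $1,449.46 → $5,396.01
Week 2: $5,396.01 +$134.90 interest = $5,530.91; pay $1,417.40 → $4,113.51
Week 3: $4,113.51 +$102.84 interest = $4,216.35; pay $1,385.34 → $2,831.01
Week 4: $2,831.01 +$70.78 interest = $2,901.79; pay $1,353.28 → $1,548.51
Week 5: $1,548.51 +$38.71 interest = $1,587.22; pay $1,321.21 → $266.01
Week 6: $266.01 +$6.65 interest = $272.66; pay $272.66 → $0.00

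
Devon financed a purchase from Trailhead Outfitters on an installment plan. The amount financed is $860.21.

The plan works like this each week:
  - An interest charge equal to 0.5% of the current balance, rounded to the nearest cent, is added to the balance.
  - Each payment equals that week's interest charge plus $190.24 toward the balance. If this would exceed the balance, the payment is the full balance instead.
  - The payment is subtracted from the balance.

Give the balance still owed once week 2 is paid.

# | Opening | Interest | Payment | End bal
1 | $860.21 | $4.30 | $194.54 | $669.97
2 | $669.97 | $3.35 | $193.59 | $479.73

$479.73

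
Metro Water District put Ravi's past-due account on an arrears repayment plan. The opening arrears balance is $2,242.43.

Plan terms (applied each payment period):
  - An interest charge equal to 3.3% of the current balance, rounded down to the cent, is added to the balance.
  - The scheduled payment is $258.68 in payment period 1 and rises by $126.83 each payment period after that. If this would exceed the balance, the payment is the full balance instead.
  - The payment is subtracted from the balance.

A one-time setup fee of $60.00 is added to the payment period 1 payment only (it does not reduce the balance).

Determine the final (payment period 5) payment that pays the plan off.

Payment period 1: opening $2,242.43; interest $74.00 → $2,316.43; payment $258.68 (+ $60.00 fee); balance $2,057.75
Payment period 2: opening $2,057.75; interest $67.90 → $2,125.65; payment $385.51; balance $1,740.14
Payment period 3: opening $1,740.14; interest $57.42 → $1,797.56; payment $512.34; balance $1,285.22
Payment period 4: opening $1,285.22; interest $42.41 → $1,327.63; payment $639.17; balance $688.46
Payment period 5: opening $688.46; interest $22.71 → $711.17; payment $711.17; balance $0.00

$711.17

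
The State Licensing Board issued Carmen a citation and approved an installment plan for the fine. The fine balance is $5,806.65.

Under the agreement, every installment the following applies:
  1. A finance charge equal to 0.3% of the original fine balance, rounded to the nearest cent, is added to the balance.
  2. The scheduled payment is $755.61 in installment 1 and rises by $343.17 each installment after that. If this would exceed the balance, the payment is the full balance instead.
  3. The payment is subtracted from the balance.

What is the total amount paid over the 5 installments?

$5,893.75

Installment 1: opening $5,806.65; interest $17.42 → $5,824.07; payment $755.61; balance $5,068.46
Installment 2: opening $5,068.46; interest $17.42 → $5,085.88; payment $1,098.78; balance $3,987.10
Installment 3: opening $3,987.10; interest $17.42 → $4,004.52; payment $1,441.95; balance $2,562.57
Installment 4: opening $2,562.57; interest $17.42 → $2,579.99; payment $1,785.12; balance $794.87
Installment 5: opening $794.87; interest $17.42 → $812.29; payment $812.29; balance $0.00
Total paid: $5,893.75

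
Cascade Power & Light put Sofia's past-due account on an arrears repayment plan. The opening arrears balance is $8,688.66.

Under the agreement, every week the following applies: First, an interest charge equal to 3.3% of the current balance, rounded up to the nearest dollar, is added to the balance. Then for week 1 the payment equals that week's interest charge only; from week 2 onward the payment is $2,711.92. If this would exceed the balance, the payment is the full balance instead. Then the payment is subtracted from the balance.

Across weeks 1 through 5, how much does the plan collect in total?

$9,633.66

Week 1: opening $8,688.66; interest $287.00 → $8,975.66; payment $287.00; balance $8,688.66
Week 2: opening $8,688.66; interest $287.00 → $8,975.66; payment $2,711.92; balance $6,263.74
Week 3: opening $6,263.74; interest $207.00 → $6,470.74; payment $2,711.92; balance $3,758.82
Week 4: opening $3,758.82; interest $125.00 → $3,883.82; payment $2,711.92; balance $1,171.90
Week 5: opening $1,171.90; interest $39.00 → $1,210.90; payment $1,210.90; balance $0.00
Total paid: $9,633.66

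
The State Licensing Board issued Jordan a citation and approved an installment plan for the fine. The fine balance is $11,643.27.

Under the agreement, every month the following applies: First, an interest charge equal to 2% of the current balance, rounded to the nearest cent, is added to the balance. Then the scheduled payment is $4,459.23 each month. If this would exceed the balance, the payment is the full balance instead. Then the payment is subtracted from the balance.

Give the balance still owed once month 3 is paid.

$0.00

Month 1: opening $11,643.27; interest $232.87 → $11,876.14; payment $4,459.23; balance $7,416.91
Month 2: opening $7,416.91; interest $148.34 → $7,565.25; payment $4,459.23; balance $3,106.02
Month 3: opening $3,106.02; interest $62.12 → $3,168.14; payment $3,168.14; balance $0.00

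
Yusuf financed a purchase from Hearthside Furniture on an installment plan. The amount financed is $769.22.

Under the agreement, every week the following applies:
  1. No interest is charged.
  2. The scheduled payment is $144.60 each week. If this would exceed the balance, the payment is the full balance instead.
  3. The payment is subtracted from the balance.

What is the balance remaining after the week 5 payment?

$46.22

Week 1: $769.22 − $144.60 → $624.62
Week 2: $624.62 − $144.60 → $480.02
Week 3: $480.02 − $144.60 → $335.42
Week 4: $335.42 − $144.60 → $190.82
Week 5: $190.82 − $144.60 → $46.22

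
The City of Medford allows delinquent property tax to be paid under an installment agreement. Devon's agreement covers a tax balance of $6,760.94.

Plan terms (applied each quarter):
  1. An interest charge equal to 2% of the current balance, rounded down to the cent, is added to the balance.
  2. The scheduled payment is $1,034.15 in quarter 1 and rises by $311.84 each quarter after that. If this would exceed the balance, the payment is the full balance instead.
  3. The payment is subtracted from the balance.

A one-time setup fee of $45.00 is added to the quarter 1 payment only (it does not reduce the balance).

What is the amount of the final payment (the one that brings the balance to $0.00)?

$1,182.96

Quarter 1: opening $6,760.94; interest $135.21 → $6,896.15; payment $1,034.15 (+ $45.00 fee); balance $5,862.00
Quarter 2: opening $5,862.00; interest $117.24 → $5,979.24; payment $1,345.99; balance $4,633.25
Quarter 3: opening $4,633.25; interest $92.66 → $4,725.91; payment $1,657.83; balance $3,068.08
Quarter 4: opening $3,068.08; interest $61.36 → $3,129.44; payment $1,969.67; balance $1,159.77
Quarter 5: opening $1,159.77; interest $23.19 → $1,182.96; payment $1,182.96; balance $0.00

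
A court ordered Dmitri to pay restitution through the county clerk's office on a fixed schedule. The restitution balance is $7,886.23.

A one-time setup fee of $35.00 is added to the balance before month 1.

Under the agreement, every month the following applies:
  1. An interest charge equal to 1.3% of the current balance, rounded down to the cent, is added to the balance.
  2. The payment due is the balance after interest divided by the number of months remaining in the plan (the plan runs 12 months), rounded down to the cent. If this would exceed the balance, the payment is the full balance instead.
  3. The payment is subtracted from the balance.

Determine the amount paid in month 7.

Month 1: opening $7,921.23; interest $102.97 → $8,024.20; payment $668.68; balance $7,355.52
Month 2: opening $7,355.52; interest $95.62 → $7,451.14; payment $677.37; balance $6,773.77
Month 3: opening $6,773.77; interest $88.05 → $6,861.82; payment $686.18; balance $6,175.64
Month 4: opening $6,175.64; interest $80.28 → $6,255.92; payment $695.10; balance $5,560.82
Month 5: opening $5,560.82; interest $72.29 → $5,633.11; payment $704.13; balance $4,928.98
Month 6: opening $4,928.98; interest $64.07 → $4,993.05; payment $713.29; balance $4,279.76
Month 7: opening $4,279.76; interest $55.63 → $4,335.39; payment $722.56; balance $3,612.83

$722.56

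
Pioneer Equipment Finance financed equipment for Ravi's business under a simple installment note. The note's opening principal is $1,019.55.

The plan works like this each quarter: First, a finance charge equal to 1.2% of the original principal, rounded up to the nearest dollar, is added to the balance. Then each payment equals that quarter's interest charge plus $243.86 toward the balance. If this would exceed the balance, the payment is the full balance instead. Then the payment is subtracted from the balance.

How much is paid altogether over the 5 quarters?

$1,084.55

Quarter 1: opening $1,019.55; interest $13.00 → $1,032.55; payment $256.86; balance $775.69
Quarter 2: opening $775.69; interest $13.00 → $788.69; payment $256.86; balance $531.83
Quarter 3: opening $531.83; interest $13.00 → $544.83; payment $256.86; balance $287.97
Quarter 4: opening $287.97; interest $13.00 → $300.97; payment $256.86; balance $44.11
Quarter 5: opening $44.11; interest $13.00 → $57.11; payment $57.11; balance $0.00
Total paid: $1,084.55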